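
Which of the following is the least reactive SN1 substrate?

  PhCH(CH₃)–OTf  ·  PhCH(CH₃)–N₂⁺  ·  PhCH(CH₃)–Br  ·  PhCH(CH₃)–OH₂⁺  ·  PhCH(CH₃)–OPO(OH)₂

Same R in every case — rank the leaving groups.
Rank by basicity of the departing species: weakest base leaves most easily.
PhCH(CH₃)–N₂⁺ loses N₂: no meaningful conjugate acid; N₂ departs as an exceptionally stable neutral molecule
PhCH(CH₃)–OTf loses OTf⁻: pKₐ(CF₃SO₃H (triflic acid)) ≈ -14
PhCH(CH₃)–Br loses Br⁻: pKₐ(HBr) ≈ -9
PhCH(CH₃)–OH₂⁺ loses H₂O: pKₐ(H₃O⁺) ≈ -1.7
PhCH(CH₃)–OPO(OH)₂ loses H₂PO₄⁻: pKₐ(H₃PO₄) ≈ 2.1

PhCH(CH₃)–OPO(OH)₂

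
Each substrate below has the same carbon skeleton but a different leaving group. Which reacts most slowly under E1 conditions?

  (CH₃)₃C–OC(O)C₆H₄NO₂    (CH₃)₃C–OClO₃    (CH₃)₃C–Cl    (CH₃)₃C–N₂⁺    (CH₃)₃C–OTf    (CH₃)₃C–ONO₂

The skeletons are identical, so relative rate is governed entirely by leaving-group ability.
Leaving-group ability tracks the stability of the departed species; conjugate-acid pKₐ is the usual yardstick (lower pKₐ → better LG).
(CH₃)₃C–N₂⁺ loses N₂: no meaningful conjugate acid; N₂ departs as an exceptionally stable neutral molecule
(CH₃)₃C–OTf loses OTf⁻: pKₐ(CF₃SO₃H (triflic acid)) ≈ -14
(CH₃)₃C–OClO₃ loses ClO₄⁻: pKₐ(HClO₄) ≈ -10
(CH₃)₃C–Cl loses Cl⁻: pKₐ(HCl) ≈ -7
(CH₃)₃C–ONO₂ loses NO₃⁻: pKₐ(HNO₃) ≈ -1.3
(CH₃)₃C–OC(O)C₆H₄NO₂ loses p-O₂N–C₆H₄–COO⁻: pKₐ(p-nitrobenzoic acid) ≈ 3.4

(CH₃)₃C–OC(O)C₆H₄NO₂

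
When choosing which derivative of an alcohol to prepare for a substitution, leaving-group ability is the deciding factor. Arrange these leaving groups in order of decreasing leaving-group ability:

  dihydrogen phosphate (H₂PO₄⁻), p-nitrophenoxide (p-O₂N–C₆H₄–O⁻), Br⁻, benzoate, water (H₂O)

Br⁻ > water (H₂O) > dihydrogen phosphate (H₂PO₄⁻) > benzoate > p-nitrophenoxide (p-O₂N–C₆H₄–O⁻)

Rank by basicity of the departing species: weakest base leaves most easily.
Br⁻: pKₐ(HBr) ≈ -9
water (H₂O): pKₐ(H₃O⁺) ≈ -1.7
dihydrogen phosphate (H₂PO₄⁻): pKₐ(H₃PO₄) ≈ 2.1
benzoate: pKₐ(C₆H₅COOH) ≈ 4.2
p-nitrophenoxide (p-O₂N–C₆H₄–O⁻): pKₐ(p-nitrophenol) ≈ 7.2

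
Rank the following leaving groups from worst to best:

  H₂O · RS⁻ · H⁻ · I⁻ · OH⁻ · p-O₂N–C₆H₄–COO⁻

H⁻ < OH⁻ < RS⁻ < p-O₂N–C₆H₄–COO⁻ < H₂O < I⁻

Leaving-group ability tracks the stability of the departed species; conjugate-acid pKₐ is the usual yardstick (lower pKₐ → better LG).
I⁻: pKₐ(HI) ≈ -10
H₂O: pKₐ(H₃O⁺) ≈ -1.7
p-O₂N–C₆H₄–COO⁻: pKₐ(p-nitrobenzoic acid) ≈ 3.4
RS⁻: pKₐ(RSH (a thiol)) ≈ 10.5
OH⁻: pKₐ(H₂O) ≈ 15.7
H⁻: pKₐ(H₂) ≈ 36
The question asks for worst first, so the sequence is read in increasing leaving-group ability.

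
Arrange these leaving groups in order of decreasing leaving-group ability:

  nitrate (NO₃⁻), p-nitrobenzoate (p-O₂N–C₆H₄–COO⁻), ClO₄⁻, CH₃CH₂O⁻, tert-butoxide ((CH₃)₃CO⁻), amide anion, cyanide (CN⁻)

ClO₄⁻ > nitrate (NO₃⁻) > p-nitrobenzoate (p-O₂N–C₆H₄–COO⁻) > cyanide (CN⁻) > CH₃CH₂O⁻ > tert-butoxide ((CH₃)₃CO⁻) > amide anion

Leaving-group ability tracks the stability of the departed species; conjugate-acid pKₐ is the usual yardstick (lower pKₐ → better LG).
ClO₄⁻: pKₐ(HClO₄) ≈ -10
nitrate (NO₃⁻): pKₐ(HNO₃) ≈ -1.3
p-nitrobenzoate (p-O₂N–C₆H₄–COO⁻): pKₐ(p-nitrobenzoic acid) ≈ 3.4
cyanide (CN⁻): pKₐ(HCN) ≈ 9.2
CH₃CH₂O⁻: pKₐ(CH₃CH₂OH) ≈ 16
tert-butoxide ((CH₃)₃CO⁻): pKₐ(t-BuOH) ≈ 18
amide anion: pKₐ(NH₃) ≈ 38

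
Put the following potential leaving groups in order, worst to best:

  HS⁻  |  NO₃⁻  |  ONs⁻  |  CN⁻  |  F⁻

CN⁻ < HS⁻ < F⁻ < NO₃⁻ < ONs⁻

The more stable X⁻ (or X) is on its own — i.e. the weaker a base it is — the better a leaving group it makes.
ONs⁻: pKₐ(p-O₂NC₆H₄SO₃H) ≈ -3.5
NO₃⁻: pKₐ(HNO₃) ≈ -1.3
F⁻: pKₐ(HF) ≈ 3.2 — small and strongly basic; the poor halide leaving group
HS⁻: pKₐ(H₂S) ≈ 7
CN⁻: pKₐ(HCN) ≈ 9.2 — sp carbon stabilises the charge somewhat, but still a poor LG
The question asks for worst first, so the sequence is read in increasing leaving-group ability.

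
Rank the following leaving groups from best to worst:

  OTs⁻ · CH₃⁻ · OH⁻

OTs⁻ > OH⁻ > CH₃⁻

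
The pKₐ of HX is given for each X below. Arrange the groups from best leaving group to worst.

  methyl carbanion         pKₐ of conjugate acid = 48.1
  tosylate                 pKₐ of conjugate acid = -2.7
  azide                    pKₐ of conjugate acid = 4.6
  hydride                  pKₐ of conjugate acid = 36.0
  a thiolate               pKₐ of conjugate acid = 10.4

tosylate > azide > a thiolate > hydride > methyl carbanion

Lower conjugate-acid pKₐ ⇒ weaker base ⇒ better leaving group.
Sorting by the given values: tosylate (-2.7), azide (4.6), a thiolate (10.4), hydride (36.0), methyl carbanion (48.1).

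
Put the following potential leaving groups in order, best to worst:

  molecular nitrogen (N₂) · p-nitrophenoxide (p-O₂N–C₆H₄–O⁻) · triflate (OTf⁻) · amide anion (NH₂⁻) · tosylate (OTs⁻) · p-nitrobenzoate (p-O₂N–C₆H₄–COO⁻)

molecular nitrogen (N₂) > triflate (OTf⁻) > tosylate (OTs⁻) > p-nitrobenzoate (p-O₂N–C₆H₄–COO⁻) > p-nitrophenoxide (p-O₂N–C₆H₄–O⁻) > amide anion (NH₂⁻)

Leaving-group ability tracks the stability of the departed species; conjugate-acid pKₐ is the usual yardstick (lower pKₐ → better LG).
molecular nitrogen (N₂): no meaningful conjugate acid; N₂ departs as an exceptionally stable neutral molecule
triflate (OTf⁻): pKₐ(CF₃SO₃H (triflic acid)) ≈ -14 — charge spread over three oxygens and a CF₃ group; the premier leaving group in synthesis
tosylate (OTs⁻): pKₐ(p-CH₃C₆H₄SO₃H (TsOH)) ≈ -2.8 — resonance-delocalised arenesulfonate
p-nitrobenzoate (p-O₂N–C₆H₄–COO⁻): pKₐ(p-nitrobenzoic acid) ≈ 3.4 — electron-withdrawing nitro group stabilises the carboxylate
p-nitrophenoxide (p-O₂N–C₆H₄–O⁻): pKₐ(p-nitrophenol) ≈ 7.2
amide anion (NH₂⁻): pKₐ(NH₃) ≈ 38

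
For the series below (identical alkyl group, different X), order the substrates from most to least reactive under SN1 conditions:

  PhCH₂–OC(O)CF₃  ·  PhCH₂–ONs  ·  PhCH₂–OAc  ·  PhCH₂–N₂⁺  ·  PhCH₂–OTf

PhCH₂–N₂⁺ > PhCH₂–OTf > PhCH₂–ONs > PhCH₂–OC(O)CF₃ > PhCH₂–OAc

The skeletons are identical, so relative rate is governed entirely by leaving-group ability.
Leaving-group ability tracks the stability of the departed species; conjugate-acid pKₐ is the usual yardstick (lower pKₐ → better LG).
PhCH₂–N₂⁺ loses N₂: no meaningful conjugate acid; N₂ departs as an exceptionally stable neutral molecule
PhCH₂–OTf loses OTf⁻: pKₐ(CF₃SO₃H (triflic acid)) ≈ -14
PhCH₂–ONs loses ONs⁻: pKₐ(p-O₂NC₆H₄SO₃H) ≈ -3.5
PhCH₂–OC(O)CF₃ loses CF₃COO⁻: pKₐ(CF₃COOH) ≈ 0.2
PhCH₂–OAc loses AcO⁻: pKₐ(CH₃COOH) ≈ 4.8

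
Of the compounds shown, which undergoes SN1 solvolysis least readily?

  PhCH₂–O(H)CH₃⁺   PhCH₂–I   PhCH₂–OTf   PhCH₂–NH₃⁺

Same R in every case — rank the leaving groups.
A good leaving group is a weak base: the lower the pKₐ of its conjugate acid, the more readily it departs.
PhCH₂–OTf loses OTf⁻: pKₐ(CF₃SO₃H (triflic acid)) ≈ -14
PhCH₂–I loses I⁻: pKₐ(HI) ≈ -10
PhCH₂–O(H)CH₃⁺ loses R'OH: pKₐ(R'OH₂⁺) ≈ -2.4
PhCH₂–NH₃⁺ loses NH₃: pKₐ(NH₄⁺) ≈ 9.2

PhCH₂–NH₃⁺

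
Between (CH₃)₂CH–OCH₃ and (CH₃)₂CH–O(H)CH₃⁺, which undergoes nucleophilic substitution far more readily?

(CH₃)₂CH–O(H)CH₃⁺

From (CH₃)₂CH–OCH₃ the departing group would be CH₃O⁻ (pKₐ(CH₃OH) ≈ 15.5). Strong base; alkoxides do not leave unassisted.
From (CH₃)₂CH–O(H)CH₃⁺ the leaving group is R'OH (pKₐ(R'OH₂⁺) ≈ -2.4). Neutral; leaves from a protonated ether (an oxonium ion, R–O(H)R'⁺).
(In practice (CH₃)₂CH–O(H)CH₃⁺ is made from (CH₃)₂CH–OCH₃ by protonation with concentrated HI, allowing neutral methanol, rather than methoxide, to depart.)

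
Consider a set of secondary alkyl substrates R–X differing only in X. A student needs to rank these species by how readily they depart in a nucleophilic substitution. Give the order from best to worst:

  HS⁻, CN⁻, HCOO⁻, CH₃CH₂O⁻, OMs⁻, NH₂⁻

OMs⁻ > HCOO⁻ > HS⁻ > CN⁻ > CH₃CH₂O⁻ > NH₂⁻

Rank by basicity of the departing species: weakest base leaves most easily.
OMs⁻: pKₐ(CH₃SO₃H (MsOH)) ≈ -1.9 — resonance-delocalised alkanesulfonate
HCOO⁻: pKₐ(HCOOH) ≈ 3.8 — resonance-stabilised carboxylate
HS⁻: pKₐ(H₂S) ≈ 7 — larger and more polarisable than the oxygen analogue
CN⁻: pKₐ(HCN) ≈ 9.2 — sp carbon stabilises the charge somewhat, but still a poor LG
CH₃CH₂O⁻: pKₐ(CH₃CH₂OH) ≈ 16
NH₂⁻: pKₐ(NH₃) ≈ 38 — extremely strong base; never a leaving group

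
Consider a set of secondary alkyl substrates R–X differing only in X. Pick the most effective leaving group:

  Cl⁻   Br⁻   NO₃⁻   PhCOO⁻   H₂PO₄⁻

Br⁻

Rank by basicity of the departing species: weakest base leaves most easily.
Br⁻: pKₐ(HBr) ≈ -9
Cl⁻: pKₐ(HCl) ≈ -7
NO₃⁻: pKₐ(HNO₃) ≈ -1.3
H₂PO₄⁻: pKₐ(H₃PO₄) ≈ 2.1
PhCOO⁻: pKₐ(C₆H₅COOH) ≈ 4.2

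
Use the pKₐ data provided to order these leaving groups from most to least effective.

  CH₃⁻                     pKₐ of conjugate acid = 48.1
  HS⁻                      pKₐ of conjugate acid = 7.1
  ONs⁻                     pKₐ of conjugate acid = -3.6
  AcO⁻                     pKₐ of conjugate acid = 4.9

Lower conjugate-acid pKₐ ⇒ weaker base ⇒ better leaving group.
Sorting by the given values: ONs⁻ (-3.6), AcO⁻ (4.9), HS⁻ (7.1), CH₃⁻ (48.1).

ONs⁻ > AcO⁻ > HS⁻ > CH₃⁻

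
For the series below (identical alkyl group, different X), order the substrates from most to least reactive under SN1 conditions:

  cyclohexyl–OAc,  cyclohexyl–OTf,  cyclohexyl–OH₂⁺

cyclohexyl–OTf > cyclohexyl–OH₂⁺ > cyclohexyl–OAc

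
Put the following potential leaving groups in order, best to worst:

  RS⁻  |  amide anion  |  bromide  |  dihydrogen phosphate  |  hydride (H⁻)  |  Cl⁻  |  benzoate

bromide > Cl⁻ > dihydrogen phosphate > benzoate > RS⁻ > hydride (H⁻) > amide anion

Leaving-group ability tracks the stability of the departed species; conjugate-acid pKₐ is the usual yardstick (lower pKₐ → better LG).
bromide: pKₐ(HBr) ≈ -9
Cl⁻: pKₐ(HCl) ≈ -7 — moderately weak base
dihydrogen phosphate: pKₐ(H₃PO₄) ≈ 2.1 — moderate base; biological leaving group after further activation
benzoate: pKₐ(C₆H₅COOH) ≈ 4.2 — aryl carboxylate
RS⁻: pKₐ(RSH (a thiol)) ≈ 10.5
hydride (H⁻): pKₐ(H₂) ≈ 36 — extremely strong base; leaves only in special hydride-transfer contexts
amide anion: pKₐ(NH₃) ≈ 38 — extremely strong base; never a leaving group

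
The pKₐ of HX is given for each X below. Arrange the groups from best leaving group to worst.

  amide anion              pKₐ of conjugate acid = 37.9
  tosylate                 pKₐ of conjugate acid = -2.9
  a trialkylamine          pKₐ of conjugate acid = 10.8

tosylate > a trialkylamine > amide anion

Lower conjugate-acid pKₐ ⇒ weaker base ⇒ better leaving group.
Sorting by the given values: tosylate (-2.9), a trialkylamine (10.8), amide anion (37.9).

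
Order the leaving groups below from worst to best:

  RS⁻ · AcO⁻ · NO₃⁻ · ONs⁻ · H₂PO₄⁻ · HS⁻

RS⁻ < HS⁻ < AcO⁻ < H₂PO₄⁻ < NO₃⁻ < ONs⁻

The more stable X⁻ (or X) is on its own — i.e. the weaker a base it is — the better a leaving group it makes.
ONs⁻: pKₐ(p-O₂NC₆H₄SO₃H) ≈ -3.5
NO₃⁻: pKₐ(HNO₃) ≈ -1.3
H₂PO₄⁻: pKₐ(H₃PO₄) ≈ 2.1
AcO⁻: pKₐ(CH₃COOH) ≈ 4.8
HS⁻: pKₐ(H₂S) ≈ 7
RS⁻: pKₐ(RSH (a thiol)) ≈ 10.5
Reversing gives the worst-to-best order requested.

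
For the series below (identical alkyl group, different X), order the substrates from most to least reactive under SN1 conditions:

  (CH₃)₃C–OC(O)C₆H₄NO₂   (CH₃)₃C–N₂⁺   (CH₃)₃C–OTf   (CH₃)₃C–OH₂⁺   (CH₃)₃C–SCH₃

(CH₃)₃C–N₂⁺ > (CH₃)₃C–OTf > (CH₃)₃C–OH₂⁺ > (CH₃)₃C–OC(O)C₆H₄NO₂ > (CH₃)₃C–SCH₃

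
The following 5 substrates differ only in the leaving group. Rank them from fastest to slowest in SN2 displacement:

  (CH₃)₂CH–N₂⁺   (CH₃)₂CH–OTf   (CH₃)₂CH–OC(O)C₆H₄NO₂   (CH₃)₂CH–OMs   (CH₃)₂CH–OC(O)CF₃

Identical carbon frameworks mean the comparison reduces to leaving-group quality.
The more stable X⁻ (or X) is on its own — i.e. the weaker a base it is — the better a leaving group it makes.
(CH₃)₂CH–N₂⁺ loses N₂: no meaningful conjugate acid; N₂ departs as an exceptionally stable neutral molecule
(CH₃)₂CH–OTf loses OTf⁻: pKₐ(CF₃SO₃H (triflic acid)) ≈ -14
(CH₃)₂CH–OMs loses OMs⁻: pKₐ(CH₃SO₃H (MsOH)) ≈ -1.9
(CH₃)₂CH–OC(O)CF₃ loses CF₃COO⁻: pKₐ(CF₃COOH) ≈ 0.2
(CH₃)₂CH–OC(O)C₆H₄NO₂ loses p-O₂N–C₆H₄–COO⁻: pKₐ(p-nitrobenzoic acid) ≈ 3.4

(CH₃)₂CH–N₂⁺ > (CH₃)₂CH–OTf > (CH₃)₂CH–OMs > (CH₃)₂CH–OC(O)CF₃ > (CH₃)₂CH–OC(O)C₆H₄NO₂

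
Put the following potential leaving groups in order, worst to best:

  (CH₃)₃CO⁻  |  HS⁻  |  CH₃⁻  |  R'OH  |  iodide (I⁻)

CH₃⁻ < (CH₃)₃CO⁻ < HS⁻ < R'OH < iodide (I⁻)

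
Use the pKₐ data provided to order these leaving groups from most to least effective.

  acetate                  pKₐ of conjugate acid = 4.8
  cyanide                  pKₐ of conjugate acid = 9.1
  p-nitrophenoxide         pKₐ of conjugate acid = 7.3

acetate > p-nitrophenoxide > cyanide

Lower conjugate-acid pKₐ ⇒ weaker base ⇒ better leaving group.
Sorting by the given values: acetate (4.8), p-nitrophenoxide (7.3), cyanide (9.1).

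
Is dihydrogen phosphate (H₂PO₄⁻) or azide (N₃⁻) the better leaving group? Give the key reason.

dihydrogen phosphate (H₂PO₄⁻) is the better leaving group.
pKₐ(H₃PO₄) ≈ 2.1 versus pKₐ(HN₃) ≈ 4.7: dihydrogen phosphate (H₂PO₄⁻) is the much weaker base.
Moderate base; biological leaving group after further activation.

dihydrogen phosphate (H₂PO₄⁻)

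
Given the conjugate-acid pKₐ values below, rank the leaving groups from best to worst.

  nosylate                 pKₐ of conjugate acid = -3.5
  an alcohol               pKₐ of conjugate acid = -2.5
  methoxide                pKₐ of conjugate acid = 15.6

nosylate > an alcohol > methoxide

Lower conjugate-acid pKₐ ⇒ weaker base ⇒ better leaving group.
Sorting by the given values: nosylate (-3.5), an alcohol (-2.5), methoxide (15.6).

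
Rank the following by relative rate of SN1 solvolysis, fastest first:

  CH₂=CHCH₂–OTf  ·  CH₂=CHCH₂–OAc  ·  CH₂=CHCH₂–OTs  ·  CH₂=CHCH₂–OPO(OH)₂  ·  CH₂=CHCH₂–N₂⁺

The skeletons are identical, so relative rate is governed entirely by leaving-group ability.
The more stable X⁻ (or X) is on its own — i.e. the weaker a base it is — the better a leaving group it makes.
CH₂=CHCH₂–N₂⁺ loses N₂: no meaningful conjugate acid; N₂ departs as an exceptionally stable neutral molecule
CH₂=CHCH₂–OTf loses OTf⁻: pKₐ(CF₃SO₃H (triflic acid)) ≈ -14
CH₂=CHCH₂–OTs loses OTs⁻: pKₐ(p-CH₃C₆H₄SO₃H (TsOH)) ≈ -2.8
CH₂=CHCH₂–OPO(OH)₂ loses H₂PO₄⁻: pKₐ(H₃PO₄) ≈ 2.1
CH₂=CHCH₂–OAc loses AcO⁻: pKₐ(CH₃COOH) ≈ 4.8

CH₂=CHCH₂–N₂⁺ > CH₂=CHCH₂–OTf > CH₂=CHCH₂–OTs > CH₂=CHCH₂–OPO(OH)₂ > CH₂=CHCH₂–OAc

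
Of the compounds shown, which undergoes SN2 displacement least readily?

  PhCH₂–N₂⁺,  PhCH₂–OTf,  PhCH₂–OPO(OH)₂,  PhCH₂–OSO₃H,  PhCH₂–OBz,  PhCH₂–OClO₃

PhCH₂–OBz

The skeletons are identical, so relative rate is governed entirely by leaving-group ability.
A good leaving group is a weak base: the lower the pKₐ of its conjugate acid, the more readily it departs.
PhCH₂–N₂⁺ loses N₂: no meaningful conjugate acid; N₂ departs as an exceptionally stable neutral molecule
PhCH₂–OTf loses OTf⁻: pKₐ(CF₃SO₃H (triflic acid)) ≈ -14
PhCH₂–OClO₃ loses ClO₄⁻: pKₐ(HClO₄) ≈ -10
PhCH₂–OSO₃H loses HSO₄⁻: pKₐ(H₂SO₄) ≈ -3
PhCH₂–OPO(OH)₂ loses H₂PO₄⁻: pKₐ(H₃PO₄) ≈ 2.1
PhCH₂–OBz loses PhCOO⁻: pKₐ(C₆H₅COOH) ≈ 4.2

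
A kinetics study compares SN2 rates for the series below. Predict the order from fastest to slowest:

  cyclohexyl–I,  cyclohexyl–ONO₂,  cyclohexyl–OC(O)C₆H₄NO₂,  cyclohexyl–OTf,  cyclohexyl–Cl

Identical carbon frameworks mean the comparison reduces to leaving-group quality.
Leaving-group ability tracks the stability of the departed species; conjugate-acid pKₐ is the usual yardstick (lower pKₐ → better LG).
cyclohexyl–OTf loses OTf⁻: pKₐ(CF₃SO₃H (triflic acid)) ≈ -14
cyclohexyl–I loses I⁻: pKₐ(HI) ≈ -10
cyclohexyl–Cl loses Cl⁻: pKₐ(HCl) ≈ -7
cyclohexyl–ONO₂ loses NO₃⁻: pKₐ(HNO₃) ≈ -1.3
cyclohexyl–OC(O)C₆H₄NO₂ loses p-O₂N–C₆H₄–COO⁻: pKₐ(p-nitrobenzoic acid) ≈ 3.4

cyclohexyl–OTf > cyclohexyl–I > cyclohexyl–Cl > cyclohexyl–ONO₂ > cyclohexyl–OC(O)C₆H₄NO₂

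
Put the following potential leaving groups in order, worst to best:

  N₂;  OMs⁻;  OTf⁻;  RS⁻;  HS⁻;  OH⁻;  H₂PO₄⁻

OH⁻ < RS⁻ < HS⁻ < H₂PO₄⁻ < OMs⁻ < OTf⁻ < N₂

N₂: no meaningful conjugate acid; N₂ departs as an exceptionally stable neutral molecule
OTf⁻: pKₐ(CF₃SO₃H (triflic acid)) ≈ -14
OMs⁻: pKₐ(CH₃SO₃H (MsOH)) ≈ -1.9 — resonance-delocalised alkanesulfonate
H₂PO₄⁻: pKₐ(H₃PO₄) ≈ 2.1 — moderate base; biological leaving group after further activation
HS⁻: pKₐ(H₂S) ≈ 7 — larger and more polarisable than the oxygen analogue
RS⁻: pKₐ(RSH (a thiol)) ≈ 10.5
OH⁻: pKₐ(H₂O) ≈ 15.7
Reversing gives the worst-to-best order requested.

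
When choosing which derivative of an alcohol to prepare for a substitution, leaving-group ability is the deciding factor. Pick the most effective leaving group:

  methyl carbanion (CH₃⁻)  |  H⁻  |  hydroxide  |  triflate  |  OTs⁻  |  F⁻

triflate

The more stable X⁻ (or X) is on its own — i.e. the weaker a base it is — the better a leaving group it makes.
triflate: pKₐ(CF₃SO₃H (triflic acid)) ≈ -14
OTs⁻: pKₐ(p-CH₃C₆H₄SO₃H (TsOH)) ≈ -2.8
F⁻: pKₐ(HF) ≈ 3.2
hydroxide: pKₐ(H₂O) ≈ 15.7
H⁻: pKₐ(H₂) ≈ 36
methyl carbanion (CH₃⁻): pKₐ(CH₄) ≈ 48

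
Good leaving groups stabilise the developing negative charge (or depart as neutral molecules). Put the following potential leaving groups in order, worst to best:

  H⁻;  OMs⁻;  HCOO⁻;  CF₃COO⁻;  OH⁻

H⁻ < OH⁻ < HCOO⁻ < CF₃COO⁻ < OMs⁻

The more stable X⁻ (or X) is on its own — i.e. the weaker a base it is — the better a leaving group it makes.
OMs⁻: pKₐ(CH₃SO₃H (MsOH)) ≈ -1.9
CF₃COO⁻: pKₐ(CF₃COOH) ≈ 0.2
HCOO⁻: pKₐ(HCOOH) ≈ 3.8
OH⁻: pKₐ(H₂O) ≈ 15.7
H⁻: pKₐ(H₂) ≈ 36
Reversing gives the worst-to-best order requested.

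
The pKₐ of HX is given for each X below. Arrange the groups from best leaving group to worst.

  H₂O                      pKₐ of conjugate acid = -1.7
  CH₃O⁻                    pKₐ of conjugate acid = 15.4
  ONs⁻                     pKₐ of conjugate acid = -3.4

ONs⁻ > H₂O > CH₃O⁻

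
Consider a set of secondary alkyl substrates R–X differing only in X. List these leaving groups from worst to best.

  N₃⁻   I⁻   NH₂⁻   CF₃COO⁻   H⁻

The more stable X⁻ (or X) is on its own — i.e. the weaker a base it is — the better a leaving group it makes.
I⁻: pKₐ(HI) ≈ -10 — large, highly polarisable; very weak base
CF₃COO⁻: pKₐ(CF₃COOH) ≈ 0.2
N₃⁻: pKₐ(HN₃) ≈ 4.7 — linear, resonance-stabilised
H⁻: pKₐ(H₂) ≈ 36 — extremely strong base; leaves only in special hydride-transfer contexts
NH₂⁻: pKₐ(NH₃) ≈ 38 — extremely strong base; never a leaving group
The question asks for worst first, so the sequence is read in increasing leaving-group ability.

NH₂⁻ < H⁻ < N₃⁻ < CF₃COO⁻ < I⁻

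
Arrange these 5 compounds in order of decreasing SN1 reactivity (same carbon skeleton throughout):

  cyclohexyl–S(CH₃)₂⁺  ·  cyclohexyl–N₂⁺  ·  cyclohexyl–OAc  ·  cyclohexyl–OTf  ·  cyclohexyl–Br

cyclohexyl–N₂⁺ > cyclohexyl–OTf > cyclohexyl–Br > cyclohexyl–S(CH₃)₂⁺ > cyclohexyl–OAc

Identical carbon frameworks mean the comparison reduces to leaving-group quality.
Leaving-group ability tracks the stability of the departed species; conjugate-acid pKₐ is the usual yardstick (lower pKₐ → better LG).
cyclohexyl–N₂⁺ loses N₂: no meaningful conjugate acid; N₂ departs as an exceptionally stable neutral molecule
cyclohexyl–OTf loses OTf⁻: pKₐ(CF₃SO₃H (triflic acid)) ≈ -14
cyclohexyl–Br loses Br⁻: pKₐ(HBr) ≈ -9
cyclohexyl–S(CH₃)₂⁺ loses SR'₂: pKₐ(R'₂SH⁺) ≈ -7
cyclohexyl–OAc loses AcO⁻: pKₐ(CH₃COOH) ≈ 4.8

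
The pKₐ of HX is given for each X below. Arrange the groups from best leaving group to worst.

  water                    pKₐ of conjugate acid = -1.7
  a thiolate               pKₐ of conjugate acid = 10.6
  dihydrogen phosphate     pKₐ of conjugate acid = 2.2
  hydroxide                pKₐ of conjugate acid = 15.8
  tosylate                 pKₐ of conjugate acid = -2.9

Lower conjugate-acid pKₐ ⇒ weaker base ⇒ better leaving group.
Sorting by the given values: tosylate (-2.9), water (-1.7), dihydrogen phosphate (2.2), a thiolate (10.6), hydroxide (15.8).

tosylate > water > dihydrogen phosphate > a thiolate > hydroxide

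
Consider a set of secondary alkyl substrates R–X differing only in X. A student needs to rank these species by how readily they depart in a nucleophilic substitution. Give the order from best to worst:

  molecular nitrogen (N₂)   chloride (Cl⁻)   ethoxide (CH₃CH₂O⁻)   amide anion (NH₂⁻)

molecular nitrogen (N₂) > chloride (Cl⁻) > ethoxide (CH₃CH₂O⁻) > amide anion (NH₂⁻)

A good leaving group is a weak base: the lower the pKₐ of its conjugate acid, the more readily it departs.
molecular nitrogen (N₂): no meaningful conjugate acid; N₂ departs as an exceptionally stable neutral molecule
chloride (Cl⁻): pKₐ(HCl) ≈ -7 — moderately weak base
ethoxide (CH₃CH₂O⁻): pKₐ(CH₃CH₂OH) ≈ 16
amide anion (NH₂⁻): pKₐ(NH₃) ≈ 38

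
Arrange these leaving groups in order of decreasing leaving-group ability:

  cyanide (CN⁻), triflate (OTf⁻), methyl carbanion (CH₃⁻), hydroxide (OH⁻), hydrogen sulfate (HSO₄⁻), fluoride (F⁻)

triflate (OTf⁻) > hydrogen sulfate (HSO₄⁻) > fluoride (F⁻) > cyanide (CN⁻) > hydroxide (OH⁻) > methyl carbanion (CH₃⁻)

The more stable X⁻ (or X) is on its own — i.e. the weaker a base it is — the better a leaving group it makes.
triflate (OTf⁻): pKₐ(CF₃SO₃H (triflic acid)) ≈ -14
hydrogen sulfate (HSO₄⁻): pKₐ(H₂SO₄) ≈ -3
fluoride (F⁻): pKₐ(HF) ≈ 3.2 — small and strongly basic; the poor halide leaving group
cyanide (CN⁻): pKₐ(HCN) ≈ 9.2 — sp carbon stabilises the charge somewhat, but still a poor LG
hydroxide (OH⁻): pKₐ(H₂O) ≈ 15.7 — strong base; essentially never leaves without prior activation
methyl carbanion (CH₃⁻): pKₐ(CH₄) ≈ 48 — unstabilised carbanion; the worst conceivable leaving group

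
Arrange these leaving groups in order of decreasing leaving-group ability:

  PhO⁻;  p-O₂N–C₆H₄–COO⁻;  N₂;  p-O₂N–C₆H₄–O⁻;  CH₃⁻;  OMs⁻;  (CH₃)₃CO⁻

N₂ > OMs⁻ > p-O₂N–C₆H₄–COO⁻ > p-O₂N–C₆H₄–O⁻ > PhO⁻ > (CH₃)₃CO⁻ > CH₃⁻

N₂: no meaningful conjugate acid; N₂ departs as an exceptionally stable neutral molecule
OMs⁻: pKₐ(CH₃SO₃H (MsOH)) ≈ -1.9
p-O₂N–C₆H₄–COO⁻: pKₐ(p-nitrobenzoic acid) ≈ 3.4
p-O₂N–C₆H₄–O⁻: pKₐ(p-nitrophenol) ≈ 7.2
PhO⁻: pKₐ(C₆H₅OH (phenol)) ≈ 10
(CH₃)₃CO⁻: pKₐ(t-BuOH) ≈ 18
CH₃⁻: pKₐ(CH₄) ≈ 48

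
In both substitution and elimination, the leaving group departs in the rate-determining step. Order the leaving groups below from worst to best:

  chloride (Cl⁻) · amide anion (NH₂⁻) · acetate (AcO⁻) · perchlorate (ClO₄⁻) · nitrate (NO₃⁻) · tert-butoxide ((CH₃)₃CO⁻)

amide anion (NH₂⁻) < tert-butoxide ((CH₃)₃CO⁻) < acetate (AcO⁻) < nitrate (NO₃⁻) < chloride (Cl⁻) < perchlorate (ClO₄⁻)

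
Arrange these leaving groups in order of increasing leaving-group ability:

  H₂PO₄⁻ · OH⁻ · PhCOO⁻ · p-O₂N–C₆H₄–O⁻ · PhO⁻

H₂PO₄⁻: pKₐ(H₃PO₄) ≈ 2.1 — moderate base; biological leaving group after further activation
PhCOO⁻: pKₐ(C₆H₅COOH) ≈ 4.2 — aryl carboxylate
p-O₂N–C₆H₄–O⁻: pKₐ(p-nitrophenol) ≈ 7.2 — nitro group delocalises the charge; the classic chromogenic LG
PhO⁻: pKₐ(C₆H₅OH (phenol)) ≈ 10 — resonance into the ring helps, but still a poor LG
OH⁻: pKₐ(H₂O) ≈ 15.7 — strong base; essentially never leaves without prior activation
Listed from poorest to best leaving group as asked.

OH⁻ < PhO⁻ < p-O₂N–C₆H₄–O⁻ < PhCOO⁻ < H₂PO₄⁻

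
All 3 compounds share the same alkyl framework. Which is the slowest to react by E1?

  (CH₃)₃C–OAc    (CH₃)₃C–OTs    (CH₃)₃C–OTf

Same R in every case — rank the leaving groups.
Leaving-group ability tracks the stability of the departed species; conjugate-acid pKₐ is the usual yardstick (lower pKₐ → better LG).
(CH₃)₃C–OTf loses OTf⁻: pKₐ(CF₃SO₃H (triflic acid)) ≈ -14
(CH₃)₃C–OTs loses OTs⁻: pKₐ(p-CH₃C₆H₄SO₃H (TsOH)) ≈ -2.8
(CH₃)₃C–OAc loses AcO⁻: pKₐ(CH₃COOH) ≈ 4.8

(CH₃)₃C–OAc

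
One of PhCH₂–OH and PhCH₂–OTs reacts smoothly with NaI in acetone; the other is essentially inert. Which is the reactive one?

PhCH₂–OTs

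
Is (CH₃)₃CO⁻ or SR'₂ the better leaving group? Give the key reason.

SR'₂

SR'₂ is the better leaving group.
pKₐ(R'₂SH⁺) ≈ -7 versus pKₐ(t-BuOH) ≈ 18: SR'₂ is the much weaker base.
Neutral; leaves from a sulfonium salt (R–SR'₂⁺).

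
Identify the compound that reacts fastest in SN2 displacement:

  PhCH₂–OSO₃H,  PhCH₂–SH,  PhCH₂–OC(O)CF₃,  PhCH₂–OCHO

PhCH₂–OSO₃H

Identical carbon frameworks mean the comparison reduces to leaving-group quality.
A good leaving group is a weak base: the lower the pKₐ of its conjugate acid, the more readily it departs.
PhCH₂–OSO₃H loses HSO₄⁻: pKₐ(H₂SO₄) ≈ -3
PhCH₂–OC(O)CF₃ loses CF₃COO⁻: pKₐ(CF₃COOH) ≈ 0.2
PhCH₂–OCHO loses HCOO⁻: pKₐ(HCOOH) ≈ 3.8
PhCH₂–SH loses HS⁻: pKₐ(H₂S) ≈ 7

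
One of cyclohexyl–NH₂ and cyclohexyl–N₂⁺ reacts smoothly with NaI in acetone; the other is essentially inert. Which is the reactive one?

cyclohexyl–N₂⁺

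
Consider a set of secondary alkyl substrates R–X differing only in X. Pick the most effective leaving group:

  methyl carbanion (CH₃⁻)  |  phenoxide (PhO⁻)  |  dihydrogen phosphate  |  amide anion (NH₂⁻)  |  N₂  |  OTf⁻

The more stable X⁻ (or X) is on its own — i.e. the weaker a base it is — the better a leaving group it makes.
N₂: no meaningful conjugate acid; N₂ departs as an exceptionally stable neutral molecule
OTf⁻: pKₐ(CF₃SO₃H (triflic acid)) ≈ -14
dihydrogen phosphate: pKₐ(H₃PO₄) ≈ 2.1
phenoxide (PhO⁻): pKₐ(C₆H₅OH (phenol)) ≈ 10
amide anion (NH₂⁻): pKₐ(NH₃) ≈ 38
methyl carbanion (CH₃⁻): pKₐ(CH₄) ≈ 48

N₂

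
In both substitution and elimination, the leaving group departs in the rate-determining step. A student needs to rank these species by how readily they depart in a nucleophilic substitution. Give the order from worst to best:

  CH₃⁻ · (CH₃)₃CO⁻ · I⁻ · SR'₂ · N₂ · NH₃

CH₃⁻ < (CH₃)₃CO⁻ < NH₃ < SR'₂ < I⁻ < N₂

A good leaving group is a weak base: the lower the pKₐ of its conjugate acid, the more readily it departs.
N₂: no meaningful conjugate acid; N₂ departs as an exceptionally stable neutral molecule
I⁻: pKₐ(HI) ≈ -10
SR'₂: pKₐ(R'₂SH⁺) ≈ -7
NH₃: pKₐ(NH₄⁺) ≈ 9.2
(CH₃)₃CO⁻: pKₐ(t-BuOH) ≈ 18
CH₃⁻: pKₐ(CH₄) ≈ 48
The question asks for worst first, so the sequence is read in increasing leaving-group ability.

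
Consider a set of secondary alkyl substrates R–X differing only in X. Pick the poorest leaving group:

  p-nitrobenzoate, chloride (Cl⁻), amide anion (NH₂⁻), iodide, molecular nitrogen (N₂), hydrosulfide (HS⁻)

molecular nitrogen (N₂): no meaningful conjugate acid; N₂ departs as an exceptionally stable neutral molecule
iodide: pKₐ(HI) ≈ -10
chloride (Cl⁻): pKₐ(HCl) ≈ -7
p-nitrobenzoate: pKₐ(p-nitrobenzoic acid) ≈ 3.4
hydrosulfide (HS⁻): pKₐ(H₂S) ≈ 7
amide anion (NH₂⁻): pKₐ(NH₃) ≈ 38

amide anion (NH₂⁻)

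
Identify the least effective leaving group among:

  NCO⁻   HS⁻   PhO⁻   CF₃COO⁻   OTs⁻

PhO⁻

OTs⁻: pKₐ(p-CH₃C₆H₄SO₃H (TsOH)) ≈ -2.8
CF₃COO⁻: pKₐ(CF₃COOH) ≈ 0.2
NCO⁻: pKₐ(HOCN) ≈ 3.5
HS⁻: pKₐ(H₂S) ≈ 7
PhO⁻: pKₐ(C₆H₅OH (phenol)) ≈ 10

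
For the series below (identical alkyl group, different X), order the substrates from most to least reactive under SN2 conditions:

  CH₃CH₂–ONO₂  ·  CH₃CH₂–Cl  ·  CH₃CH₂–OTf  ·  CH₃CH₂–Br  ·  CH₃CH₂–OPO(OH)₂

CH₃CH₂–OTf > CH₃CH₂–Br > CH₃CH₂–Cl > CH₃CH₂–ONO₂ > CH₃CH₂–OPO(OH)₂

Identical carbon frameworks mean the comparison reduces to leaving-group quality.
The more stable X⁻ (or X) is on its own — i.e. the weaker a base it is — the better a leaving group it makes.
CH₃CH₂–OTf loses OTf⁻: pKₐ(CF₃SO₃H (triflic acid)) ≈ -14
CH₃CH₂–Br loses Br⁻: pKₐ(HBr) ≈ -9
CH₃CH₂–Cl loses Cl⁻: pKₐ(HCl) ≈ -7
CH₃CH₂–ONO₂ loses NO₃⁻: pKₐ(HNO₃) ≈ -1.3
CH₃CH₂–OPO(OH)₂ loses H₂PO₄⁻: pKₐ(H₃PO₄) ≈ 2.1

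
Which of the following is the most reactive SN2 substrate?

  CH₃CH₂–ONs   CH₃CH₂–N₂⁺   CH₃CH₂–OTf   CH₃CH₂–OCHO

The skeletons are identical, so relative rate is governed entirely by leaving-group ability.
A good leaving group is a weak base: the lower the pKₐ of its conjugate acid, the more readily it departs.
CH₃CH₂–N₂⁺ loses N₂: no meaningful conjugate acid; N₂ departs as an exceptionally stable neutral molecule
CH₃CH₂–OTf loses OTf⁻: pKₐ(CF₃SO₃H (triflic acid)) ≈ -14
CH₃CH₂–ONs loses ONs⁻: pKₐ(p-O₂NC₆H₄SO₃H) ≈ -3.5
CH₃CH₂–OCHO loses HCOO⁻: pKₐ(HCOOH) ≈ 3.8

CH₃CH₂–N₂⁺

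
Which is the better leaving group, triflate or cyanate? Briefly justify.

triflate is the better leaving group.
pKₐ(CF₃SO₃H (triflic acid)) ≈ -14 versus pKₐ(HOCN) ≈ 3.5: triflate is the much weaker base.
Charge spread over three oxygens and a CF₃ group; the premier leaving group in synthesis.

triflate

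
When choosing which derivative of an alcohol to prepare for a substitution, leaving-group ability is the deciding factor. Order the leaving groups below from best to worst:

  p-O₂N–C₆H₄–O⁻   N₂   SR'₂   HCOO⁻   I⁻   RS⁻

Leaving-group ability tracks the stability of the departed species; conjugate-acid pKₐ is the usual yardstick (lower pKₐ → better LG).
N₂: no meaningful conjugate acid; N₂ departs as an exceptionally stable neutral molecule
I⁻: pKₐ(HI) ≈ -10 — large, highly polarisable; very weak base
SR'₂: pKₐ(R'₂SH⁺) ≈ -7 — neutral; leaves from a sulfonium salt (R–SR'₂⁺)
HCOO⁻: pKₐ(HCOOH) ≈ 3.8 — resonance-stabilised carboxylate
p-O₂N–C₆H₄–O⁻: pKₐ(p-nitrophenol) ≈ 7.2 — nitro group delocalises the charge; the classic chromogenic LG
RS⁻: pKₐ(RSH (a thiol)) ≈ 10.5

N₂ > I⁻ > SR'₂ > HCOO⁻ > p-O₂N–C₆H₄–O⁻ > RS⁻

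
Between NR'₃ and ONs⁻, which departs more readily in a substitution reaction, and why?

ONs⁻

ONs⁻ is the better leaving group.
pKₐ(p-O₂NC₆H₄SO₃H) ≈ -3.5 versus pKₐ(R'₃NH⁺) ≈ 10.7: ONs⁻ is the much weaker base.
P-nitro group further stabilises the sulfonate.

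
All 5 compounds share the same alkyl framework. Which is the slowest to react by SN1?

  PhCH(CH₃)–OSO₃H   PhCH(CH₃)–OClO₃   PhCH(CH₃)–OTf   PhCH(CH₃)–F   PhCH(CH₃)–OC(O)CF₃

PhCH(CH₃)–F

Identical carbon frameworks mean the comparison reduces to leaving-group quality.
Rank by basicity of the departing species: weakest base leaves most easily.
PhCH(CH₃)–OTf loses OTf⁻: pKₐ(CF₃SO₃H (triflic acid)) ≈ -14
PhCH(CH₃)–OClO₃ loses ClO₄⁻: pKₐ(HClO₄) ≈ -10
PhCH(CH₃)–OSO₃H loses HSO₄⁻: pKₐ(H₂SO₄) ≈ -3
PhCH(CH₃)–OC(O)CF₃ loses CF₃COO⁻: pKₐ(CF₃COOH) ≈ 0.2
PhCH(CH₃)–F loses F⁻: pKₐ(HF) ≈ 3.2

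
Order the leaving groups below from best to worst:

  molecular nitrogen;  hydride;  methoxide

molecular nitrogen > methoxide > hydride

A good leaving group is a weak base: the lower the pKₐ of its conjugate acid, the more readily it departs.
molecular nitrogen: no meaningful conjugate acid; N₂ departs as an exceptionally stable neutral molecule
methoxide: pKₐ(CH₃OH) ≈ 15.5 — strong base; alkoxides do not leave unassisted
hydride: pKₐ(H₂) ≈ 36 — extremely strong base; leaves only in special hydride-transfer contexts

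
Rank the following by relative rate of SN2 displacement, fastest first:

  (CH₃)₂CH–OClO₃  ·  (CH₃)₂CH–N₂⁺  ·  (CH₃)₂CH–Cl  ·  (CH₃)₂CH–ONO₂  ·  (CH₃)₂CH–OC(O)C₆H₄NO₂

(CH₃)₂CH–N₂⁺ > (CH₃)₂CH–OClO₃ > (CH₃)₂CH–Cl > (CH₃)₂CH–ONO₂ > (CH₃)₂CH–OC(O)C₆H₄NO₂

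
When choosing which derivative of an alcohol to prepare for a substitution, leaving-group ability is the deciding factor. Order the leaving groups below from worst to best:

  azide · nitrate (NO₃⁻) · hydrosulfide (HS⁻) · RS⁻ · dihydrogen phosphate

RS⁻ < hydrosulfide (HS⁻) < azide < dihydrogen phosphate < nitrate (NO₃⁻)

A good leaving group is a weak base: the lower the pKₐ of its conjugate acid, the more readily it departs.
nitrate (NO₃⁻): pKₐ(HNO₃) ≈ -1.3
dihydrogen phosphate: pKₐ(H₃PO₄) ≈ 2.1
azide: pKₐ(HN₃) ≈ 4.7
hydrosulfide (HS⁻): pKₐ(H₂S) ≈ 7
RS⁻: pKₐ(RSH (a thiol)) ≈ 10.5
Listed from poorest to best leaving group as asked.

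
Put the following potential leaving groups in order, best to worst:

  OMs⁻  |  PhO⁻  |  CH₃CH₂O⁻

A good leaving group is a weak base: the lower the pKₐ of its conjugate acid, the more readily it departs.
OMs⁻: pKₐ(CH₃SO₃H (MsOH)) ≈ -1.9
PhO⁻: pKₐ(C₆H₅OH (phenol)) ≈ 10
CH₃CH₂O⁻: pKₐ(CH₃CH₂OH) ≈ 16

OMs⁻ > PhO⁻ > CH₃CH₂O⁻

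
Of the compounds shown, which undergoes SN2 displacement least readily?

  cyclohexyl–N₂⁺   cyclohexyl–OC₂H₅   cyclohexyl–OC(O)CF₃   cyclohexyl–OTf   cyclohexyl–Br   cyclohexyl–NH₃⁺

The skeletons are identical, so relative rate is governed entirely by leaving-group ability.
The more stable X⁻ (or X) is on its own — i.e. the weaker a base it is — the better a leaving group it makes.
cyclohexyl–N₂⁺ loses N₂: no meaningful conjugate acid; N₂ departs as an exceptionally stable neutral molecule
cyclohexyl–OTf loses OTf⁻: pKₐ(CF₃SO₃H (triflic acid)) ≈ -14
cyclohexyl–Br loses Br⁻: pKₐ(HBr) ≈ -9
cyclohexyl–OC(O)CF₃ loses CF₃COO⁻: pKₐ(CF₃COOH) ≈ 0.2
cyclohexyl–NH₃⁺ loses NH₃: pKₐ(NH₄⁺) ≈ 9.2
cyclohexyl–OC₂H₅ loses CH₃CH₂O⁻: pKₐ(CH₃CH₂OH) ≈ 16

cyclohexyl–OC₂H₅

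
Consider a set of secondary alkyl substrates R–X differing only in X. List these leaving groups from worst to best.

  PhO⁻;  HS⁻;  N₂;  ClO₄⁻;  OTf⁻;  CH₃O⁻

CH₃O⁻ < PhO⁻ < HS⁻ < ClO₄⁻ < OTf⁻ < N₂

N₂: no meaningful conjugate acid; N₂ departs as an exceptionally stable neutral molecule
OTf⁻: pKₐ(CF₃SO₃H (triflic acid)) ≈ -14 — charge spread over three oxygens and a CF₃ group; the premier leaving group in synthesis
ClO₄⁻: pKₐ(HClO₄) ≈ -10 — extremely weak base; rarely used for safety reasons
HS⁻: pKₐ(H₂S) ≈ 7
PhO⁻: pKₐ(C₆H₅OH (phenol)) ≈ 10 — resonance into the ring helps, but still a poor LG
CH₃O⁻: pKₐ(CH₃OH) ≈ 15.5 — strong base; alkoxides do not leave unassisted
Listed from poorest to best leaving group as asked.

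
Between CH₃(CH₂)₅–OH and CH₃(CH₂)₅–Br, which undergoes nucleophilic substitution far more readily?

CH₃(CH₂)₅–Br

From CH₃(CH₂)₅–OH the departing group would be OH⁻ (pKₐ(H₂O) ≈ 15.7). Strong base; essentially never leaves without prior activation.
From CH₃(CH₂)₅–Br the leaving group is Br⁻ (pKₐ(HBr) ≈ -9). Weak base; good leaving group.
(In practice CH₃(CH₂)₅–Br is made from CH₃(CH₂)₅–OH by treatment with PBr₃, replacing the hydroxyl with bromide.)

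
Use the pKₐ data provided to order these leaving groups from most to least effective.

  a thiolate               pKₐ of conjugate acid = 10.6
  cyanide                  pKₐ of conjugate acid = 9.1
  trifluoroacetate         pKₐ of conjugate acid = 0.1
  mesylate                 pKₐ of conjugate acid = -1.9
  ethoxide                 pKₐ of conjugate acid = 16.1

Lower conjugate-acid pKₐ ⇒ weaker base ⇒ better leaving group.
Sorting by the given values: mesylate (-1.9), trifluoroacetate (0.1), cyanide (9.1), a thiolate (10.6), ethoxide (16.1).

mesylate > trifluoroacetate > cyanide > a thiolate > ethoxide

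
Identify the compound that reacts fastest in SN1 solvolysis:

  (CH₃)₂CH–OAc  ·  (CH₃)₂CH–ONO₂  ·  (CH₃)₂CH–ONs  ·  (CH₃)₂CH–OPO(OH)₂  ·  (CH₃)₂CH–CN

The skeletons are identical, so relative rate is governed entirely by leaving-group ability.
Leaving-group ability tracks the stability of the departed species; conjugate-acid pKₐ is the usual yardstick (lower pKₐ → better LG).
(CH₃)₂CH–ONs loses ONs⁻: pKₐ(p-O₂NC₆H₄SO₃H) ≈ -3.5
(CH₃)₂CH–ONO₂ loses NO₃⁻: pKₐ(HNO₃) ≈ -1.3
(CH₃)₂CH–OPO(OH)₂ loses H₂PO₄⁻: pKₐ(H₃PO₄) ≈ 2.1
(CH₃)₂CH–OAc loses AcO⁻: pKₐ(CH₃COOH) ≈ 4.8
(CH₃)₂CH–CN loses CN⁻: pKₐ(HCN) ≈ 9.2

(CH₃)₂CH–ONs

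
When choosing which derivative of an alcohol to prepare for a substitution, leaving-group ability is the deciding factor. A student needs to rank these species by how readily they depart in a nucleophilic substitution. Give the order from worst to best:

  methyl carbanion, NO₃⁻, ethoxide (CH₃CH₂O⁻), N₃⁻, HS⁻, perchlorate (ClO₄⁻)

perchlorate (ClO₄⁻): pKₐ(HClO₄) ≈ -10 — extremely weak base; rarely used for safety reasons
NO₃⁻: pKₐ(HNO₃) ≈ -1.3 — resonance-delocalised over three oxygens
N₃⁻: pKₐ(HN₃) ≈ 4.7 — linear, resonance-stabilised
HS⁻: pKₐ(H₂S) ≈ 7 — larger and more polarisable than the oxygen analogue
ethoxide (CH₃CH₂O⁻): pKₐ(CH₃CH₂OH) ≈ 16 — strong base; alkoxides do not leave unassisted
methyl carbanion: pKₐ(CH₄) ≈ 48 — unstabilised carbanion; the worst conceivable leaving group
The question asks for worst first, so the sequence is read in increasing leaving-group ability.

methyl carbanion < ethoxide (CH₃CH₂O⁻) < HS⁻ < N₃⁻ < NO₃⁻ < perchlorate (ClO₄⁻)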